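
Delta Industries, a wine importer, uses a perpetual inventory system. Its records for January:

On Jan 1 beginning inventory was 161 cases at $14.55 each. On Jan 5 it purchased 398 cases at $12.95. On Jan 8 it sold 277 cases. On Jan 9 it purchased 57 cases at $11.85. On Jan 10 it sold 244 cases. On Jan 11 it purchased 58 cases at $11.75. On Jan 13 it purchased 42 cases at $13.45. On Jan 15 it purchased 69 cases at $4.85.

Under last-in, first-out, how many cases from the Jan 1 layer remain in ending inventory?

95

Jan 8, 277 sold [LIFO — newest first]: 277 @ $12.95 = $3,587.15
Jan 10, 244 sold [LIFO — newest first]: 57 @ $11.85 + 121 @ $12.95 + 66 @ $14.55 = $3,202.70
Total COGS = $3,587.15 + $3,202.70 = $6,789.85
Ending inventory: 95 @ $14.55 + 58 @ $11.75 + 42 @ $13.45 + 69 @ $4.85 = $2,963.30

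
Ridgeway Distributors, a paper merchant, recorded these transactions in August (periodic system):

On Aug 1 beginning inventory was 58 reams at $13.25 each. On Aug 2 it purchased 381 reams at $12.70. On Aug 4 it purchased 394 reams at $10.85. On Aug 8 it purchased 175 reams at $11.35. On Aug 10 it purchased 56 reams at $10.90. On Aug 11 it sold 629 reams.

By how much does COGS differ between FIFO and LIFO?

FIFO COGS: 58 @ $13.25 + 381 @ $12.70 + 190 @ $10.85 = $7,668.70
LIFO COGS: 56 @ $10.90 + 175 @ $11.35 + 394 @ $10.85 + 4 @ $12.70 = $6,922.35
Difference = |$7,668.70 − $6,922.35| = $746.35

$746.35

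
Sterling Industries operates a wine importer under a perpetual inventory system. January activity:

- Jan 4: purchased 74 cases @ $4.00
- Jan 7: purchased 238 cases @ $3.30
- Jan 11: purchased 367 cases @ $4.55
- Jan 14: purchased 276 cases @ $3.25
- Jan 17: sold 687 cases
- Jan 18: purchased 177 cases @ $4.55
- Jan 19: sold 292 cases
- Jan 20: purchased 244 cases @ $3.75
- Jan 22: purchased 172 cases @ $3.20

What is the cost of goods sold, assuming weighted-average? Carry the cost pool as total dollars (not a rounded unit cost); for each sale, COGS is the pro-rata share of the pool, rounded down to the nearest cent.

COGS = $3,824.69

After Jan 4: 74 on hand, pool $296.00 (≈ $4.0000 each)
After Jan 7: 312 on hand, pool $1,081.40 (≈ $3.4660 each)
After Jan 11: 679 on hand, pool $2,751.25 (≈ $4.0519 each)
After Jan 14: 955 on hand, pool $3,648.25 (≈ $3.8202 each)
Jan 17, sell 687: 687/955 × $3,648.25 → $2,624.44
After Jan 18: 445 on hand, pool $1,829.16 (≈ $4.1105 each)
Jan 19, sell 292: 292/445 × $1,829.16 → $1,200.25
After Jan 20: 397 on hand, pool $1,543.91 (≈ $3.8889 each)
After Jan 22: 569 on hand, pool $2,094.31 (≈ $3.6807 each)
Total COGS = $2,624.44 + $1,200.25 = $3,824.69
Ending inventory (cost pool remaining) = $2,094.31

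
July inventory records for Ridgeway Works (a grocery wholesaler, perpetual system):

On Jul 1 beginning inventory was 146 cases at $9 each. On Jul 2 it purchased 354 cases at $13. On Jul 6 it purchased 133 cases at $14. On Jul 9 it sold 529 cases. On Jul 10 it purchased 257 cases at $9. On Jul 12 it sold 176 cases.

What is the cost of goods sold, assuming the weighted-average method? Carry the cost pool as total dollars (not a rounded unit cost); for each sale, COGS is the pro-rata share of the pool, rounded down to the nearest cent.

COGS = $8,250.78

After Jul 1: 146 on hand, pool $1,314.00 (≈ $9.0000 each)
After Jul 2: 500 on hand, pool $5,916.00 (≈ $11.8320 each)
After Jul 6: 633 on hand, pool $7,778.00 (≈ $12.2875 each)
Jul 9, sell 529: 529/633 × $7,778.00 → $6,500.09
After Jul 10: 361 on hand, pool $3,590.91 (≈ $9.9471 each)
Jul 12, sell 176: 176/361 × $3,590.91 → $1,750.69
Total COGS = $6,500.09 + $1,750.69 = $8,250.78
Ending inventory (cost pool remaining) = $1,840.22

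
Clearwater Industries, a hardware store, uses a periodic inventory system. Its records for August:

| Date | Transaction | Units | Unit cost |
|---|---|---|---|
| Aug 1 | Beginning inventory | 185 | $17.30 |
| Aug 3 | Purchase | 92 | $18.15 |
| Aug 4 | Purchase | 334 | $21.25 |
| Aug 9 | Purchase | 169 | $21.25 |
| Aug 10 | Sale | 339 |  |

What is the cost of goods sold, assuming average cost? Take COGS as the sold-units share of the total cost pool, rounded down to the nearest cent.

COGS = $6,762.20

Aug 10, sell 339: 339/780 × $15,559.05 → $6,762.20
Ending inventory (cost pool remaining) = $8,796.85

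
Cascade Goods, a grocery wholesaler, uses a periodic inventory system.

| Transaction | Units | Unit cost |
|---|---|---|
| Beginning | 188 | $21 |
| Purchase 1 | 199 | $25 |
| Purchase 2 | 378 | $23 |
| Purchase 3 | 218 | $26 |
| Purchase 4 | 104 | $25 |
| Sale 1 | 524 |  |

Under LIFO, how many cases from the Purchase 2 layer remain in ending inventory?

Sale 1 (524) [LIFO — newest first]: 104 @ $25 + 218 @ $26 + 202 @ $23 = $12,914
Ending inventory: 188 @ $21 + 199 @ $25 + 176 @ $23 = $12,971

176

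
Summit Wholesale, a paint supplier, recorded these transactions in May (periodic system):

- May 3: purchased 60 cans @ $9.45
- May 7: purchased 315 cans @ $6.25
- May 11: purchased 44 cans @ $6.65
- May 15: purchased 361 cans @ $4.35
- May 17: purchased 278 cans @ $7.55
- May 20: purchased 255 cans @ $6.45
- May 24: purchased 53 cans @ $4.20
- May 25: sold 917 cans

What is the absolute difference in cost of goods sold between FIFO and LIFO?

$26.95

FIFO COGS: 60 @ $9.45 + 315 @ $6.25 + 44 @ $6.65 + 361 @ $4.35 + 137 @ $7.55 = $5,433.05
LIFO COGS: 53 @ $4.20 + 255 @ $6.45 + 278 @ $7.55 + 331 @ $4.35 = $5,406.10
Difference = |$5,433.05 − $5,406.10| = $26.95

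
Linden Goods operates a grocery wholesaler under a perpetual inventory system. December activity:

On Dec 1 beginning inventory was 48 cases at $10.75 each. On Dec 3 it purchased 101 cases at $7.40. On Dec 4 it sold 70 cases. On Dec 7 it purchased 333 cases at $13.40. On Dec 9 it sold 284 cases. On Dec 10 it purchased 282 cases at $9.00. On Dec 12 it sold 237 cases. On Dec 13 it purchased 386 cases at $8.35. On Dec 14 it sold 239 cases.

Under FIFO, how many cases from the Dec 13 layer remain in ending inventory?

320

Dec 4, 70 sold [FIFO — oldest first]: 48 @ $10.75 + 22 @ $7.40 = $678.80
Dec 9, 284 sold [FIFO — oldest first]: 79 @ $7.40 + 205 @ $13.40 = $3,331.60
Dec 12, 237 sold [FIFO — oldest first]: 128 @ $13.40 + 109 @ $9.00 = $2,696.20
Dec 14, 239 sold [FIFO — oldest first]: 173 @ $9.00 + 66 @ $8.35 = $2,108.10
Total COGS = $678.80 + $3,331.60 + $2,696.20 + $2,108.10 = $8,814.70
Ending inventory: 320 @ $8.35 = $2,672.00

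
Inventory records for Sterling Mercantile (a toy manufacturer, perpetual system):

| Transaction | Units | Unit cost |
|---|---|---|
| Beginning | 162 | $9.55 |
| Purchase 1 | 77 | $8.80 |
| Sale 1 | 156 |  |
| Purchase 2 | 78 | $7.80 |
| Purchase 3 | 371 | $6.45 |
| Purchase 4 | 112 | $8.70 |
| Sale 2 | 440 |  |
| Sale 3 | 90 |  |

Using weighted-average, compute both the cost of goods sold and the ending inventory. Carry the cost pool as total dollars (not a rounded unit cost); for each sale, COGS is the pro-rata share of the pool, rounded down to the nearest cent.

COGS = $5,359.90; ending inventory = $840.55

After Beginning: 162 on hand, pool $1,547.10 (≈ $9.5500 each)
After Purchase 1: 239 on hand, pool $2,224.70 (≈ $9.3084 each)
Sale 1, sell 156: 156/239 × $2,224.70 → $1,452.10
After Purchase 2: 161 on hand, pool $1,381.00 (≈ $8.5776 each)
After Purchase 3: 532 on hand, pool $3,773.95 (≈ $7.0939 each)
After Purchase 4: 644 on hand, pool $4,748.35 (≈ $7.3732 each)
Sale 2, sell 440: 440/644 × $4,748.35 → $3,244.21
Sale 3, sell 90: 90/204 × $1,504.14 → $663.59
Total COGS = $1,452.10 + $3,244.21 + $663.59 = $5,359.90
Ending inventory (cost pool remaining) = $840.55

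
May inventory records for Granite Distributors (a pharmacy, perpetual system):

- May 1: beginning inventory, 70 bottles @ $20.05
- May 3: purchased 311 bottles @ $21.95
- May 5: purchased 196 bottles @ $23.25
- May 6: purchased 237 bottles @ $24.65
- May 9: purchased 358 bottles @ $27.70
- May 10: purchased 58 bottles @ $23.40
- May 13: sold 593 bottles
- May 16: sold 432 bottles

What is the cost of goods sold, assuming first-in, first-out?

COGS = $24,473.70

May 13, 593 sold [FIFO — oldest first]: 70 @ $20.05 + 311 @ $21.95 + 196 @ $23.25 + 16 @ $24.65 = $13,181.35
May 16, 432 sold [FIFO — oldest first]: 221 @ $24.65 + 211 @ $27.70 = $11,292.35
Total COGS = $13,181.35 + $11,292.35 = $24,473.70
Ending inventory: 147 @ $27.70 + 58 @ $23.40 = $5,429.10
Check: goods available $29,902.80 = COGS $24,473.70 + ending $5,429.10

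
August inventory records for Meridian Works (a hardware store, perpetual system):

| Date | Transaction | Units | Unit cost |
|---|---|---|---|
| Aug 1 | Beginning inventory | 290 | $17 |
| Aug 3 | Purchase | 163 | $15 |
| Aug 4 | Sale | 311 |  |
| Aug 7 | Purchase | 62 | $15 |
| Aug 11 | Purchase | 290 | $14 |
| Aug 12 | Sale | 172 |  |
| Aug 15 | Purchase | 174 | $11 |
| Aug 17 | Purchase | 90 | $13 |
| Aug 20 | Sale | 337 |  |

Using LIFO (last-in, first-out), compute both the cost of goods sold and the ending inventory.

Aug 4, 311 sold [LIFO — newest first]: 163 @ $15 + 148 @ $17 = $4,961
Aug 12, 172 sold [LIFO — newest first]: 172 @ $14 = $2,408
Aug 20, 337 sold [LIFO — newest first]: 90 @ $13 + 174 @ $11 + 73 @ $14 = $4,106
Total COGS = $4,961 + $2,408 + $4,106 = $11,475
Ending inventory: 142 @ $17 + 62 @ $15 + 45 @ $14 = $3,974

COGS = $11,475; ending inventory = $3,974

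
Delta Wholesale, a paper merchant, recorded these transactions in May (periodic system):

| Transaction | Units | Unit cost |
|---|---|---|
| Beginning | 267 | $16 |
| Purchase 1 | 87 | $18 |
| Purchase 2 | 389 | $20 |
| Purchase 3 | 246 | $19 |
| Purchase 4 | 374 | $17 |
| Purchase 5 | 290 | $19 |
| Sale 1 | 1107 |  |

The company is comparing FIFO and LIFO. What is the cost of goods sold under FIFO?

COGS = $20,298

FIFO COGS: 267 @ $16 + 87 @ $18 + 389 @ $20 + 246 @ $19 + 118 @ $17 = $20,298
LIFO COGS: 290 @ $19 + 374 @ $17 + 246 @ $19 + 197 @ $20 = $20,482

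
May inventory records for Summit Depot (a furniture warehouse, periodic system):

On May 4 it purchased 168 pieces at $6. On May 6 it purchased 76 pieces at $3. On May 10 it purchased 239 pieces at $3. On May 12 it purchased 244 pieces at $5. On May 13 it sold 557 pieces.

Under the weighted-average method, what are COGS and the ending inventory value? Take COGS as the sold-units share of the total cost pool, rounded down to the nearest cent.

May 13, sell 557: 557/727 × $3,173.00 → $2,431.03
Ending inventory (cost pool remaining) = $741.97
Check: goods available $3,173.00 = COGS $2,431.03 + ending $741.97

COGS = $2,431.03; ending inventory = $741.97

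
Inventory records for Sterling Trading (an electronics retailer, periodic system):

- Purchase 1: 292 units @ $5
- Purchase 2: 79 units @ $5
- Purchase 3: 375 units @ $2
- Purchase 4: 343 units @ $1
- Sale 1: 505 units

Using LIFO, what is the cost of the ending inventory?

Ending inventory = $2,281

Sale 1 (505) [LIFO — newest first]: 343 @ $1 + 162 @ $2 = $667
Ending inventory: 292 @ $5 + 79 @ $5 + 213 @ $2 = $2,281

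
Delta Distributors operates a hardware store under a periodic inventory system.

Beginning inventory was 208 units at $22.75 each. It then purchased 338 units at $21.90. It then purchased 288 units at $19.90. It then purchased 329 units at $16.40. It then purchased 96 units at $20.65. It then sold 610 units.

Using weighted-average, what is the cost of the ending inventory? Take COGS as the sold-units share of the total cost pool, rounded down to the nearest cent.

Ending inventory = $13,012.69

Sale 1, sell 610: 610/1259 × $25,243.40 → $12,230.71
Ending inventory (cost pool remaining) = $13,012.69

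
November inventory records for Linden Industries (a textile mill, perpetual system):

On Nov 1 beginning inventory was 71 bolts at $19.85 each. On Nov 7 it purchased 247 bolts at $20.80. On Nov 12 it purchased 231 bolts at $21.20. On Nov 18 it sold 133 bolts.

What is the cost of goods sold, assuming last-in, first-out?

Nov 18, 133 sold [LIFO — newest first]: 133 @ $21.20 = $2,819.60
Ending inventory: 71 @ $19.85 + 247 @ $20.80 + 98 @ $21.20 = $8,624.55

COGS = $2,819.60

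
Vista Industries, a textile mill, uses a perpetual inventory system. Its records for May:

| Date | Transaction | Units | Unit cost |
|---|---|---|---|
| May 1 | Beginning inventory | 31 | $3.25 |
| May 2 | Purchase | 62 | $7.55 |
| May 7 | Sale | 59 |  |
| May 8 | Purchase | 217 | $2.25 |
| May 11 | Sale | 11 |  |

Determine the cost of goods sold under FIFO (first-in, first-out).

May 7, 59 sold [FIFO — oldest first]: 31 @ $3.25 + 28 @ $7.55 = $312.15
May 11, 11 sold [FIFO — oldest first]: 11 @ $7.55 = $83.05
Total COGS = $312.15 + $83.05 = $395.20
Ending inventory: 23 @ $7.55 + 217 @ $2.25 = $661.90
Check: goods available $1,057.10 = COGS $395.20 + ending $661.90

COGS = $395.20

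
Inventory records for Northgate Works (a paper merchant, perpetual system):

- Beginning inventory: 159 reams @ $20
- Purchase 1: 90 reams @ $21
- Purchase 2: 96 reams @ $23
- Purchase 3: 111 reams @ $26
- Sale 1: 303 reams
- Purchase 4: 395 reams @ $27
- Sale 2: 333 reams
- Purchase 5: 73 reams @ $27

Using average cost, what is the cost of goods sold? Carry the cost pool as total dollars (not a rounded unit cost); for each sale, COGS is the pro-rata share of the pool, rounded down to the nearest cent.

After Beginning: 159 on hand, pool $3,180.00 (≈ $20.0000 each)
After Purchase 1: 249 on hand, pool $5,070.00 (≈ $20.3614 each)
After Purchase 2: 345 on hand, pool $7,278.00 (≈ $21.0957 each)
After Purchase 3: 456 on hand, pool $10,164.00 (≈ $22.2895 each)
Sale 1, sell 303: 303/456 × $10,164.00 → $6,753.71
After Purchase 4: 548 on hand, pool $14,075.29 (≈ $25.6848 each)
Sale 2, sell 333: 333/548 × $14,075.29 → $8,553.05
After Purchase 5: 288 on hand, pool $7,493.24 (≈ $26.0182 each)
Total COGS = $6,753.71 + $8,553.05 = $15,306.76
Ending inventory (cost pool remaining) = $7,493.24

COGS = $15,306.76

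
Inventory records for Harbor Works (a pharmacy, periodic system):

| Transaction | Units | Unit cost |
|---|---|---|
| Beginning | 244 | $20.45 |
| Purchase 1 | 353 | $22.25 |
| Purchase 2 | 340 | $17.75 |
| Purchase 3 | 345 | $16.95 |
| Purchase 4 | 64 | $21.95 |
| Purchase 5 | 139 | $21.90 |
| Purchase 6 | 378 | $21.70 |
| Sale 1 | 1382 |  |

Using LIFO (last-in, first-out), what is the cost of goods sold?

COGS = $27,115.25

Sale 1 (1382) [LIFO — newest first]: 378 @ $21.70 + 139 @ $21.90 + 64 @ $21.95 + 345 @ $16.95 + 340 @ $17.75 + 116 @ $22.25 = $27,115.25
Ending inventory: 244 @ $20.45 + 237 @ $22.25 = $10,263.05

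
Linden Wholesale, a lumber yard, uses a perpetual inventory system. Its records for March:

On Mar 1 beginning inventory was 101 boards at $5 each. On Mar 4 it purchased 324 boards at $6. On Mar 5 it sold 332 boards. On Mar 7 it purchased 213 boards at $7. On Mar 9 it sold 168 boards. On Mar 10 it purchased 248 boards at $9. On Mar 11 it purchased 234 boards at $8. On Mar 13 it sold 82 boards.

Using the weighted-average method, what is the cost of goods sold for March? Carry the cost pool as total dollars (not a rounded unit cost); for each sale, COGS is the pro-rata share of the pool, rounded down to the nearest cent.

COGS = $3,689.58

After Mar 1: 101 on hand, pool $505.00 (≈ $5.0000 each)
After Mar 4: 425 on hand, pool $2,449.00 (≈ $5.7624 each)
Mar 5, sell 332: 332/425 × $2,449.00 → $1,913.10
After Mar 7: 306 on hand, pool $2,026.90 (≈ $6.6239 each)
Mar 9, sell 168: 168/306 × $2,026.90 → $1,112.80
After Mar 10: 386 on hand, pool $3,146.10 (≈ $8.1505 each)
After Mar 11: 620 on hand, pool $5,018.10 (≈ $8.0937 each)
Mar 13, sell 82: 82/620 × $5,018.10 → $663.68
Total COGS = $1,913.10 + $1,112.80 + $663.68 = $3,689.58
Ending inventory (cost pool remaining) = $4,354.42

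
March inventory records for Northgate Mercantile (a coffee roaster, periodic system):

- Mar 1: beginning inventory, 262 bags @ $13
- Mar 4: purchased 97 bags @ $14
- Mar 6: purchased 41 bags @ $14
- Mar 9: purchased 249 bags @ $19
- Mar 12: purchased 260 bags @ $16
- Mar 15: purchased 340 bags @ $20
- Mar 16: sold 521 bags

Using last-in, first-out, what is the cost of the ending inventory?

Mar 16, 521 sold [LIFO — newest first]: 340 @ $20 + 181 @ $16 = $9,696
Ending inventory: 262 @ $13 + 97 @ $14 + 41 @ $14 + 249 @ $19 + 79 @ $16 = $11,333

Ending inventory = $11,333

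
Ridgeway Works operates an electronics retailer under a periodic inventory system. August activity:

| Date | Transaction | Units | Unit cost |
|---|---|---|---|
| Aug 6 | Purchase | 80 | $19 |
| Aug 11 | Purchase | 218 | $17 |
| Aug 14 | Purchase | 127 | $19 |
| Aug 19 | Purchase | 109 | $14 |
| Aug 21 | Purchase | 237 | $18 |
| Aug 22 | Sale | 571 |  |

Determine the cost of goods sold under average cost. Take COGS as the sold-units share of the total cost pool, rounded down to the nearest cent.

COGS = $9,946.95

Aug 22, sell 571: 571/771 × $13,431.00 → $9,946.95
Ending inventory (cost pool remaining) = $3,484.05
Check: goods available $13,431.00 = COGS $9,946.95 + ending $3,484.05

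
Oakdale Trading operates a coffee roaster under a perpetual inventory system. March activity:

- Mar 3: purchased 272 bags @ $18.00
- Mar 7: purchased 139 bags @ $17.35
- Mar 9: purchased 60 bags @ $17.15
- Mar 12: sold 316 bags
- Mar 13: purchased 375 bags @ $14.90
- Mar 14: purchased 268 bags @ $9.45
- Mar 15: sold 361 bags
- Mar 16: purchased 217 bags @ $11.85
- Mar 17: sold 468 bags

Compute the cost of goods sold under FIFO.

Mar 12, 316 sold [FIFO — oldest first]: 272 @ $18.00 + 44 @ $17.35 = $5,659.40
Mar 15, 361 sold [FIFO — oldest first]: 95 @ $17.35 + 60 @ $17.15 + 206 @ $14.90 = $5,746.65
Mar 17, 468 sold [FIFO — oldest first]: 169 @ $14.90 + 268 @ $9.45 + 31 @ $11.85 = $5,418.05
Total COGS = $5,659.40 + $5,746.65 + $5,418.05 = $16,824.10
Ending inventory: 186 @ $11.85 = $2,204.10
Check: goods available $19,028.20 = COGS $16,824.10 + ending $2,204.10

COGS = $16,824.10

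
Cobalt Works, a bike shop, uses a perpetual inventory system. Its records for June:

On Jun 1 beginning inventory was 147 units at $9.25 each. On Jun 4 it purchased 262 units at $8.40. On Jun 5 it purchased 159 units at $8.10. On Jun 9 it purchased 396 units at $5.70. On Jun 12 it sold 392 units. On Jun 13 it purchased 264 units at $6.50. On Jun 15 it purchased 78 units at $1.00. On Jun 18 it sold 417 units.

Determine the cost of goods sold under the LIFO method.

COGS = $4,626.30

Jun 12, 392 sold [LIFO — newest first]: 392 @ $5.70 = $2,234.40
Jun 18, 417 sold [LIFO — newest first]: 78 @ $1.00 + 264 @ $6.50 + 4 @ $5.70 + 71 @ $8.10 = $2,391.90
Total COGS = $2,234.40 + $2,391.90 = $4,626.30
Ending inventory: 147 @ $9.25 + 262 @ $8.40 + 88 @ $8.10 = $4,273.35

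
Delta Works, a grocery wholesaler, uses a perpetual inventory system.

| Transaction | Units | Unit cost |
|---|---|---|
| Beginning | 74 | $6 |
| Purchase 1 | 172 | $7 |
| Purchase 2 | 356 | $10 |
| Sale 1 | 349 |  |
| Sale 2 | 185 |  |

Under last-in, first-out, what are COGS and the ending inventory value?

COGS = $4,800; ending inventory = $408

Sale 1 (349) [LIFO — newest first]: 349 @ $10 = $3,490
Sale 2 (185) [LIFO — newest first]: 7 @ $10 + 172 @ $7 + 6 @ $6 = $1,310
Total COGS = $3,490 + $1,310 = $4,800
Ending inventory: 68 @ $6 = $408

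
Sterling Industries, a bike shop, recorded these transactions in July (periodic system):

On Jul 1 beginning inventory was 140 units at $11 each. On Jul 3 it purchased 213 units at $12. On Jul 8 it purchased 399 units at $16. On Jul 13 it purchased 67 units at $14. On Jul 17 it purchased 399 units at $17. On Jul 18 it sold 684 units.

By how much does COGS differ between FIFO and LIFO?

FIFO COGS: 140 @ $11 + 213 @ $12 + 331 @ $16 = $9,392
LIFO COGS: 399 @ $17 + 67 @ $14 + 218 @ $16 = $11,209
Difference = |$9,392 − $11,209| = $1,817

$1,817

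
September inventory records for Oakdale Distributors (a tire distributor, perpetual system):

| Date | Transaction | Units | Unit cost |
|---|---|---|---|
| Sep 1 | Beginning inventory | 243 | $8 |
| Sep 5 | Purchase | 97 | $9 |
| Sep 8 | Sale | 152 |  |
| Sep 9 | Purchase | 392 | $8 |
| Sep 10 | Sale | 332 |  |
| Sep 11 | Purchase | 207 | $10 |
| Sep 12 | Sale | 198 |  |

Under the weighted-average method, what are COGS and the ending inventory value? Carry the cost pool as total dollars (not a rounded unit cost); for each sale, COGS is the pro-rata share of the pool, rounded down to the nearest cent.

After Sep 1: 243 on hand, pool $1,944.00 (≈ $8.0000 each)
After Sep 5: 340 on hand, pool $2,817.00 (≈ $8.2853 each)
Sep 8, sell 152: 152/340 × $2,817.00 → $1,259.36
After Sep 9: 580 on hand, pool $4,693.64 (≈ $8.0925 each)
Sep 10, sell 332: 332/580 × $4,693.64 → $2,686.70
After Sep 11: 455 on hand, pool $4,076.94 (≈ $8.9603 each)
Sep 12, sell 198: 198/455 × $4,076.94 → $1,774.14
Total COGS = $1,259.36 + $2,686.70 + $1,774.14 = $5,720.20
Ending inventory (cost pool remaining) = $2,302.80

COGS = $5,720.20; ending inventory = $2,302.80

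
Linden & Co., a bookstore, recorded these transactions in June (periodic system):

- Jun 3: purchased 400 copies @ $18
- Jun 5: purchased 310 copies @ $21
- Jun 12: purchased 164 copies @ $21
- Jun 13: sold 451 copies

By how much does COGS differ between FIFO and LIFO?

$1,200

FIFO COGS: 400 @ $18 + 51 @ $21 = $8,271
LIFO COGS: 164 @ $21 + 287 @ $21 = $9,471
Difference = |$8,271 − $9,471| = $1,200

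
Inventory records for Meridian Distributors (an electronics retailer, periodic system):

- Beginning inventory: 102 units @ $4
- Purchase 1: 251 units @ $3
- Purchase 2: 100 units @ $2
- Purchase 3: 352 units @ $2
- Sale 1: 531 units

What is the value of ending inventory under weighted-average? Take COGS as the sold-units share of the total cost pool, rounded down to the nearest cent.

Ending inventory = $702.87

Sale 1, sell 531: 531/805 × $2,065.00 → $1,362.13
Ending inventory (cost pool remaining) = $702.87
Check: goods available $2,065.00 = COGS $1,362.13 + ending $702.87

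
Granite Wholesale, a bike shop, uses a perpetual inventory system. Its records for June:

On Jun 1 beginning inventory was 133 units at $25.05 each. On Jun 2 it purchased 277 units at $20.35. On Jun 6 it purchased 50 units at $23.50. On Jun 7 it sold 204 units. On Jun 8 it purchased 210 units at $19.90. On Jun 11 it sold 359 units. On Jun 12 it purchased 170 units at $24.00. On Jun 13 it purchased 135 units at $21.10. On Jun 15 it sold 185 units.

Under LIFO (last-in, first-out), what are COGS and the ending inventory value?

COGS = $15,690.75; ending inventory = $5,560.35

Jun 7, 204 sold [LIFO — newest first]: 50 @ $23.50 + 154 @ $20.35 = $4,308.90
Jun 11, 359 sold [LIFO — newest first]: 210 @ $19.90 + 123 @ $20.35 + 26 @ $25.05 = $7,333.35
Jun 15, 185 sold [LIFO — newest first]: 135 @ $21.10 + 50 @ $24.00 = $4,048.50
Total COGS = $4,308.90 + $7,333.35 + $4,048.50 = $15,690.75
Ending inventory: 107 @ $25.05 + 120 @ $24.00 = $5,560.35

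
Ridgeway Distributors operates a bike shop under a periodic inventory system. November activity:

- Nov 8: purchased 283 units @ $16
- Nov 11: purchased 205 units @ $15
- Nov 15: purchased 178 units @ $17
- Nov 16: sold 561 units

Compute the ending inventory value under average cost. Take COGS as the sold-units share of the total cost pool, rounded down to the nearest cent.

Ending inventory = $1,675.75

Nov 16, sell 561: 561/666 × $10,629.00 → $8,953.25
Ending inventory (cost pool remaining) = $1,675.75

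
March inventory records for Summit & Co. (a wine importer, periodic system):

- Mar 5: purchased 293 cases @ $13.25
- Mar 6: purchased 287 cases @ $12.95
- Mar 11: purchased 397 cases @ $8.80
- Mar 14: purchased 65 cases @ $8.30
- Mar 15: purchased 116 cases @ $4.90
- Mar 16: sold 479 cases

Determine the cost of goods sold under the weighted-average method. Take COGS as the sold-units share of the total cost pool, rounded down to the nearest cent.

COGS = $5,046.62

Mar 16, sell 479: 479/1158 × $12,200.40 → $5,046.62
Ending inventory (cost pool remaining) = $7,153.78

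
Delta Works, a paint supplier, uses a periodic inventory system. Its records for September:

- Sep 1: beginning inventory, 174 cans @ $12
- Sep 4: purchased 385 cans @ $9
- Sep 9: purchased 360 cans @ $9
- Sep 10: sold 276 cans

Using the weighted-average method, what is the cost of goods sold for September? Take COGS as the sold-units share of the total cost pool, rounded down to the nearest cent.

COGS = $2,640.77

Sep 10, sell 276: 276/919 × $8,793.00 → $2,640.77
Ending inventory (cost pool remaining) = $6,152.23
Check: goods available $8,793.00 = COGS $2,640.77 + ending $6,152.23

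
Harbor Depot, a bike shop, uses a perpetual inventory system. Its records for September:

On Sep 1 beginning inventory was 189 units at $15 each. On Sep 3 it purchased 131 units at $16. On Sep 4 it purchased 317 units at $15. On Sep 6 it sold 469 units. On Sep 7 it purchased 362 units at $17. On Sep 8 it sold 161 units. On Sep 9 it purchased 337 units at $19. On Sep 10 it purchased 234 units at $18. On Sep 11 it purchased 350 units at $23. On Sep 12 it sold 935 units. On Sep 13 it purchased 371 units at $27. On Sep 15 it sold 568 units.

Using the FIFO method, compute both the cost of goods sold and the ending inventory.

COGS = $40,256; ending inventory = $4,266

Sep 6, 469 sold [FIFO — oldest first]: 189 @ $15 + 131 @ $16 + 149 @ $15 = $7,166
Sep 8, 161 sold [FIFO — oldest first]: 161 @ $15 = $2,415
Sep 12, 935 sold [FIFO — oldest first]: 7 @ $15 + 362 @ $17 + 337 @ $19 + 229 @ $18 = $16,784
Sep 15, 568 sold [FIFO — oldest first]: 5 @ $18 + 350 @ $23 + 213 @ $27 = $13,891
Total COGS = $7,166 + $2,415 + $16,784 + $13,891 = $40,256
Ending inventory: 158 @ $27 = $4,266
Check: goods available $44,522 = COGS $40,256 + ending $4,266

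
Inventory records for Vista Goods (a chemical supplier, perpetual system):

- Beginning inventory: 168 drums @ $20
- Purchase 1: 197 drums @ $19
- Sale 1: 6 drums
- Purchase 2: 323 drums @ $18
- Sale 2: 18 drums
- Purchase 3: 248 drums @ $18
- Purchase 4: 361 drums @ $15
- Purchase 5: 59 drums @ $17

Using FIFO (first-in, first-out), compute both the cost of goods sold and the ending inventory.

Sale 1 (6) [FIFO — oldest first]: 6 @ $20 = $120
Sale 2 (18) [FIFO — oldest first]: 18 @ $20 = $360
Total COGS = $120 + $360 = $480
Ending inventory: 144 @ $20 + 197 @ $19 + 323 @ $18 + 248 @ $18 + 361 @ $15 + 59 @ $17 = $23,319
Check: goods available $23,799 = COGS $480 + ending $23,319

COGS = $480; ending inventory = $23,319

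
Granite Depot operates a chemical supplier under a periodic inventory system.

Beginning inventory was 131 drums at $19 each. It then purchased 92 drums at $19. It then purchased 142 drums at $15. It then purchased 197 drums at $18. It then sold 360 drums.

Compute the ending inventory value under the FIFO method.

Ending inventory = $3,621

Sale 1 (360) [FIFO — oldest first]: 131 @ $19 + 92 @ $19 + 137 @ $15 = $6,292
Ending inventory: 5 @ $15 + 197 @ $18 = $3,621
Check: goods available $9,913 = COGS $6,292 + ending $3,621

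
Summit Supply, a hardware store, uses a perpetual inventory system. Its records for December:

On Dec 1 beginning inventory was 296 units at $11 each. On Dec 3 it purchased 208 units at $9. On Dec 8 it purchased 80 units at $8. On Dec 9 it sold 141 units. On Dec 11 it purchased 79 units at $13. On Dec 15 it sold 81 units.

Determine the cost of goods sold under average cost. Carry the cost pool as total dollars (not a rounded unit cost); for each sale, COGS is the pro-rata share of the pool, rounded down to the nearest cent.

After Dec 1: 296 on hand, pool $3,256.00 (≈ $11.0000 each)
After Dec 3: 504 on hand, pool $5,128.00 (≈ $10.1746 each)
After Dec 8: 584 on hand, pool $5,768.00 (≈ $9.8767 each)
Dec 9, sell 141: 141/584 × $5,768.00 → $1,392.61
After Dec 11: 522 on hand, pool $5,402.39 (≈ $10.3494 each)
Dec 15, sell 81: 81/522 × $5,402.39 → $838.30
Total COGS = $1,392.61 + $838.30 = $2,230.91
Ending inventory (cost pool remaining) = $4,564.09

COGS = $2,230.91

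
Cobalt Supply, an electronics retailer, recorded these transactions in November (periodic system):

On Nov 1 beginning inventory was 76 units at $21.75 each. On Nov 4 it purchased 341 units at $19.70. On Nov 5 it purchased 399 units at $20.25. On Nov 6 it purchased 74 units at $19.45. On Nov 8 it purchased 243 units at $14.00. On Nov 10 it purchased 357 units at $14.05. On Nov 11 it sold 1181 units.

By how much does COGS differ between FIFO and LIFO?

$1,901.65

FIFO COGS: 76 @ $21.75 + 341 @ $19.70 + 399 @ $20.25 + 74 @ $19.45 + 243 @ $14.00 + 48 @ $14.05 = $21,966.15
LIFO COGS: 357 @ $14.05 + 243 @ $14.00 + 74 @ $19.45 + 399 @ $20.25 + 108 @ $19.70 = $20,064.50
Difference = |$21,966.15 − $20,064.50| = $1,901.65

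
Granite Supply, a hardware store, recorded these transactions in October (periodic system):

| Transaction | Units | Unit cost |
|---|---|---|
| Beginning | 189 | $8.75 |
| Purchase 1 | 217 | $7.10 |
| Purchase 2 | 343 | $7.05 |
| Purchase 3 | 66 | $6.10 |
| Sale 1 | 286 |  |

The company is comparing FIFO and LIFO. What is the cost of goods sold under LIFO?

COGS = $1,953.60

FIFO COGS: 189 @ $8.75 + 97 @ $7.10 = $2,342.45
LIFO COGS: 66 @ $6.10 + 220 @ $7.05 = $1,953.60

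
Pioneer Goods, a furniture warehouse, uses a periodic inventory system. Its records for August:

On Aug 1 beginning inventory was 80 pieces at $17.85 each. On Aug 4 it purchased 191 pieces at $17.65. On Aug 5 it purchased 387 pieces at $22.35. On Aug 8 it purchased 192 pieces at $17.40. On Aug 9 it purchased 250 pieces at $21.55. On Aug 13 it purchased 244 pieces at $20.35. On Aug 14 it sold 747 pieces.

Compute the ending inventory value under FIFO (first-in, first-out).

Aug 14, 747 sold [FIFO — oldest first]: 80 @ $17.85 + 191 @ $17.65 + 387 @ $22.35 + 89 @ $17.40 = $14,997.20
Ending inventory: 103 @ $17.40 + 250 @ $21.55 + 244 @ $20.35 = $12,145.10

Ending inventory = $12,145.10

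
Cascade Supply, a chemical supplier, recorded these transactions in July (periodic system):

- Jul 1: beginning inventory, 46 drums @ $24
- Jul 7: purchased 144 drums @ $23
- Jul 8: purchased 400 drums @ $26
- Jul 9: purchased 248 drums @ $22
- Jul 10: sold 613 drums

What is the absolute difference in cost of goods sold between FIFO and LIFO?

FIFO COGS: 46 @ $24 + 144 @ $23 + 400 @ $26 + 23 @ $22 = $15,322
LIFO COGS: 248 @ $22 + 365 @ $26 = $14,946
Difference = |$15,322 − $14,946| = $376

$376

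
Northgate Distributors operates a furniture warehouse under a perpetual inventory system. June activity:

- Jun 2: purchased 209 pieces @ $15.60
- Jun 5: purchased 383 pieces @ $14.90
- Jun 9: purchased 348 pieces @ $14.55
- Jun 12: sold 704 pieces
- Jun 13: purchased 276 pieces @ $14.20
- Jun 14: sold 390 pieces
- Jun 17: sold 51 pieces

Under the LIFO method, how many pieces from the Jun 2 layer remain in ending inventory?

71

Jun 12, 704 sold [LIFO — newest first]: 348 @ $14.55 + 356 @ $14.90 = $10,367.80
Jun 14, 390 sold [LIFO — newest first]: 276 @ $14.20 + 27 @ $14.90 + 87 @ $15.60 = $5,678.70
Jun 17, 51 sold [LIFO — newest first]: 51 @ $15.60 = $795.60
Total COGS = $10,367.80 + $5,678.70 + $795.60 = $16,842.10
Ending inventory: 71 @ $15.60 = $1,107.60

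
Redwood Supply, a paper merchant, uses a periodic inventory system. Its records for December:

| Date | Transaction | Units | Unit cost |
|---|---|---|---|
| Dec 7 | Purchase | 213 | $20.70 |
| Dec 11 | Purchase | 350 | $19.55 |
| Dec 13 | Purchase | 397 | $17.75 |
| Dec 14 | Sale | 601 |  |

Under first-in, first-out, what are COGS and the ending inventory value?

Dec 14, 601 sold [FIFO — oldest first]: 213 @ $20.70 + 350 @ $19.55 + 38 @ $17.75 = $11,926.10
Ending inventory: 359 @ $17.75 = $6,372.25
Check: goods available $18,298.35 = COGS $11,926.10 + ending $6,372.25

COGS = $11,926.10; ending inventory = $6,372.25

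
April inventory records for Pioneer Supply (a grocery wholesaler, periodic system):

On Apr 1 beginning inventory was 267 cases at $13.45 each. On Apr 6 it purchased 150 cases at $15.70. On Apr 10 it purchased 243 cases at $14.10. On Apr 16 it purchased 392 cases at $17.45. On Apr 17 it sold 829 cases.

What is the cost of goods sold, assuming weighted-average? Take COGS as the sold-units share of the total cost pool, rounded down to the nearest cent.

COGS = $12,776.09

Apr 17, sell 829: 829/1052 × $16,212.85 → $12,776.09
Ending inventory (cost pool remaining) = $3,436.76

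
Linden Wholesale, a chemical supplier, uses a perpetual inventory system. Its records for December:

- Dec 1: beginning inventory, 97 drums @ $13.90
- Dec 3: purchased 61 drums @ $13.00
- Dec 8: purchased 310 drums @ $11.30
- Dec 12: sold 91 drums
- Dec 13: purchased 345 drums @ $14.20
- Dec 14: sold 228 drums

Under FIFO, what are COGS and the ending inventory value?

Dec 12, 91 sold [FIFO — oldest first]: 91 @ $13.90 = $1,264.90
Dec 14, 228 sold [FIFO — oldest first]: 6 @ $13.90 + 61 @ $13.00 + 161 @ $11.30 = $2,695.70
Total COGS = $1,264.90 + $2,695.70 = $3,960.60
Ending inventory: 149 @ $11.30 + 345 @ $14.20 = $6,582.70

COGS = $3,960.60; ending inventory = $6,582.70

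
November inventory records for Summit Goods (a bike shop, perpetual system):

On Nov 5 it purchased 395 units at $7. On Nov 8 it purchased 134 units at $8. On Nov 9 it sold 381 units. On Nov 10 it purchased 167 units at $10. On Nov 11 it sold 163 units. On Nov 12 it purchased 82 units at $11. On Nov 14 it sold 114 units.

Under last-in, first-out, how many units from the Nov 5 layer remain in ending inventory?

120

Nov 9, 381 sold [LIFO — newest first]: 134 @ $8 + 247 @ $7 = $2,801
Nov 11, 163 sold [LIFO — newest first]: 163 @ $10 = $1,630
Nov 14, 114 sold [LIFO — newest first]: 82 @ $11 + 4 @ $10 + 28 @ $7 = $1,138
Total COGS = $2,801 + $1,630 + $1,138 = $5,569
Ending inventory: 120 @ $7 = $840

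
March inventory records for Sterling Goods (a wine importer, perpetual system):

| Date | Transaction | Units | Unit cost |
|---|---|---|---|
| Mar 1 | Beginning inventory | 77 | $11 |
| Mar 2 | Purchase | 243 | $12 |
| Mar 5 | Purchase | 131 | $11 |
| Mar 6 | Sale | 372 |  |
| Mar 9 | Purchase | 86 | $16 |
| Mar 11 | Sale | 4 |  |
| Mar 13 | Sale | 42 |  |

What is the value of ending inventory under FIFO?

Ending inventory = $1,739

Mar 6, 372 sold [FIFO — oldest first]: 77 @ $11 + 243 @ $12 + 52 @ $11 = $4,335
Mar 11, 4 sold [FIFO — oldest first]: 4 @ $11 = $44
Mar 13, 42 sold [FIFO — oldest first]: 42 @ $11 = $462
Total COGS = $4,335 + $44 + $462 = $4,841
Ending inventory: 33 @ $11 + 86 @ $16 = $1,739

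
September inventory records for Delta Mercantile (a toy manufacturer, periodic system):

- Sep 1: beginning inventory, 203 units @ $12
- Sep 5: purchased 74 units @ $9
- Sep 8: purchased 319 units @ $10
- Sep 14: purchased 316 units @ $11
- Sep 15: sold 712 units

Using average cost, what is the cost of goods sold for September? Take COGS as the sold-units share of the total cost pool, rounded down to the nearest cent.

Sep 15, sell 712: 712/912 × $9,768.00 → $7,625.89
Ending inventory (cost pool remaining) = $2,142.11

COGS = $7,625.89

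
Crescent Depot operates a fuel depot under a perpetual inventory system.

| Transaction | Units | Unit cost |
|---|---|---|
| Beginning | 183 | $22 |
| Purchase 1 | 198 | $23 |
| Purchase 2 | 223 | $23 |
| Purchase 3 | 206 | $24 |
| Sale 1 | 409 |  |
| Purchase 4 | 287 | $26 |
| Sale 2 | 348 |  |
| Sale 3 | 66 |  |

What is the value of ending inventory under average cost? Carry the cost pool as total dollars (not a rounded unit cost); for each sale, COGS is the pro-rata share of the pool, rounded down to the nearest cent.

After Beginning: 183 on hand, pool $4,026.00 (≈ $22.0000 each)
After Purchase 1: 381 on hand, pool $8,580.00 (≈ $22.5197 each)
After Purchase 2: 604 on hand, pool $13,709.00 (≈ $22.6970 each)
After Purchase 3: 810 on hand, pool $18,653.00 (≈ $23.0284 each)
Sale 1, sell 409: 409/810 × $18,653.00 → $9,418.61
After Purchase 4: 688 on hand, pool $16,696.39 (≈ $24.2680 each)
Sale 2, sell 348: 348/688 × $16,696.39 → $8,445.26
Sale 3, sell 66: 66/340 × $8,251.13 → $1,601.68
Total COGS = $9,418.61 + $8,445.26 + $1,601.68 = $19,465.55
Ending inventory (cost pool remaining) = $6,649.45
Check: goods available $26,115.00 = COGS $19,465.55 + ending $6,649.45

Ending inventory = $6,649.45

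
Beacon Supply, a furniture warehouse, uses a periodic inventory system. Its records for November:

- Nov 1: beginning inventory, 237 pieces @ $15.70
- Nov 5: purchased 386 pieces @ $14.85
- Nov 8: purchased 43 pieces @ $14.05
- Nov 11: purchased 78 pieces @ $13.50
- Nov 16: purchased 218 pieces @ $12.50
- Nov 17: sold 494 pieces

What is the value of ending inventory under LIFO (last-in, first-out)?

Nov 17, 494 sold [LIFO — newest first]: 218 @ $12.50 + 78 @ $13.50 + 43 @ $14.05 + 155 @ $14.85 = $6,683.90
Ending inventory: 237 @ $15.70 + 231 @ $14.85 = $7,151.25

Ending inventory = $7,151.25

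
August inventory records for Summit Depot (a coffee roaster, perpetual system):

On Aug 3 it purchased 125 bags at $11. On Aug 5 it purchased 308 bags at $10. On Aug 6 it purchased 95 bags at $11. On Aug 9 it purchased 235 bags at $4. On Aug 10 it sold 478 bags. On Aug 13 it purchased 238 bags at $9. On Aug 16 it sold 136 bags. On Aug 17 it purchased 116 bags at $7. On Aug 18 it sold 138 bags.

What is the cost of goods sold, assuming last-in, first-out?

Aug 10, 478 sold [LIFO — newest first]: 235 @ $4 + 95 @ $11 + 148 @ $10 = $3,465
Aug 16, 136 sold [LIFO — newest first]: 136 @ $9 = $1,224
Aug 18, 138 sold [LIFO — newest first]: 116 @ $7 + 22 @ $9 = $1,010
Total COGS = $3,465 + $1,224 + $1,010 = $5,699
Ending inventory: 125 @ $11 + 160 @ $10 + 80 @ $9 = $3,695
Check: goods available $9,394 = COGS $5,699 + ending $3,695

COGS = $5,699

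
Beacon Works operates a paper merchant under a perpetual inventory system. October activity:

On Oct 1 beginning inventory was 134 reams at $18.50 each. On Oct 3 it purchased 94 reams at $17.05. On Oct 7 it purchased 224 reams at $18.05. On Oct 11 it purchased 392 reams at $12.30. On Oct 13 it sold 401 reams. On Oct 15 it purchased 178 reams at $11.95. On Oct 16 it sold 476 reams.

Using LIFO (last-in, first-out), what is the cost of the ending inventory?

Ending inventory = $2,666.55

Oct 13, 401 sold [LIFO — newest first]: 392 @ $12.30 + 9 @ $18.05 = $4,984.05
Oct 16, 476 sold [LIFO — newest first]: 178 @ $11.95 + 215 @ $18.05 + 83 @ $17.05 = $7,423.00
Total COGS = $4,984.05 + $7,423.00 = $12,407.05
Ending inventory: 134 @ $18.50 + 11 @ $17.05 = $2,666.55
Check: goods available $15,073.60 = COGS $12,407.05 + ending $2,666.55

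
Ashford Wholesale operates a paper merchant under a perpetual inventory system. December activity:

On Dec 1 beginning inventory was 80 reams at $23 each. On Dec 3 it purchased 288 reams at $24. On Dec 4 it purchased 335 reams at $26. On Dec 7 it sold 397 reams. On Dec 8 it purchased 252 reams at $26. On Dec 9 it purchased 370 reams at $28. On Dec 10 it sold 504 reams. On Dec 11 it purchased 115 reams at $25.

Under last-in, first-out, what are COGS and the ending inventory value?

Dec 7, 397 sold [LIFO — newest first]: 335 @ $26 + 62 @ $24 = $10,198
Dec 10, 504 sold [LIFO — newest first]: 370 @ $28 + 134 @ $26 = $13,844
Total COGS = $10,198 + $13,844 = $24,042
Ending inventory: 80 @ $23 + 226 @ $24 + 118 @ $26 + 115 @ $25 = $13,207

COGS = $24,042; ending inventory = $13,207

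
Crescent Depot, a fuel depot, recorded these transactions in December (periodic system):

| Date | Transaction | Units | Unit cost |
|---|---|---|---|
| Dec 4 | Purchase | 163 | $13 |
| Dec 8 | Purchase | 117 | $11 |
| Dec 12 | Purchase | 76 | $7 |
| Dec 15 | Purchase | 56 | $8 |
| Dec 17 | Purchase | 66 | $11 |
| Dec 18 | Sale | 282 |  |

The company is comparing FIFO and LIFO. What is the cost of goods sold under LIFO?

FIFO COGS: 163 @ $13 + 117 @ $11 + 2 @ $7 = $3,420
LIFO COGS: 66 @ $11 + 56 @ $8 + 76 @ $7 + 84 @ $11 = $2,630

COGS = $2,630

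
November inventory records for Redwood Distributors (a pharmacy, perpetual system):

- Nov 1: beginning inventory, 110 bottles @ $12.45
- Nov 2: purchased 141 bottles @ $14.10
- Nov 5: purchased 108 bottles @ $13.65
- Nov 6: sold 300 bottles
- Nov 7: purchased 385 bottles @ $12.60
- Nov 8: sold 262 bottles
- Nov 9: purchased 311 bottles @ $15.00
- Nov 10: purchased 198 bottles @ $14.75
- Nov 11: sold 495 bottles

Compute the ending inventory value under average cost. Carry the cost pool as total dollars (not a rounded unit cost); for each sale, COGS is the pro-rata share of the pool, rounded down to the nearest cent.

Ending inventory = $2,807.96

After Nov 1: 110 on hand, pool $1,369.50 (≈ $12.4500 each)
After Nov 2: 251 on hand, pool $3,357.60 (≈ $13.3769 each)
After Nov 5: 359 on hand, pool $4,831.80 (≈ $13.4591 each)
Nov 6, sell 300: 300/359 × $4,831.80 → $4,037.71
After Nov 7: 444 on hand, pool $5,645.09 (≈ $12.7142 each)
Nov 8, sell 262: 262/444 × $5,645.09 → $3,331.11
After Nov 9: 493 on hand, pool $6,978.98 (≈ $14.1561 each)
After Nov 10: 691 on hand, pool $9,899.48 (≈ $14.3263 each)
Nov 11, sell 495: 495/691 × $9,899.48 → $7,091.52
Total COGS = $4,037.71 + $3,331.11 + $7,091.52 = $14,460.34
Ending inventory (cost pool remaining) = $2,807.96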